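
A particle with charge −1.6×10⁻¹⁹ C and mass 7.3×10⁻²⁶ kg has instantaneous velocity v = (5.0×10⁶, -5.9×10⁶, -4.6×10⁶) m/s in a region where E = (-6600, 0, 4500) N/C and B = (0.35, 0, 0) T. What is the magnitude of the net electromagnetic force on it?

|F| ≈ 4.20×10⁻¹³ N

v×B = (0, -1.61×10⁶, 2.06×10⁶) N/C.
E + v×B = (-6600, -1.61×10⁶, 2.07×10⁶) N/C.
F = q(E + v×B) = (−1.6×10⁻¹⁹ C)·(-6600, -1.61×10⁶, 2.07×10⁶) = (1.06×10⁻¹⁵, 2.58×10⁻¹³, -3.31×10⁻¹³) N.
|F| = 4.20×10⁻¹³ N.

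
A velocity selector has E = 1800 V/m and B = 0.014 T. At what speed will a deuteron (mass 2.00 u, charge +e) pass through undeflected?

For undeflected motion the electric and magnetic forces balance: qE = qvB.
v = E/B = 1800/0.014 = 1.3×10⁵ m/s.

v = 1.3×10⁵ m/s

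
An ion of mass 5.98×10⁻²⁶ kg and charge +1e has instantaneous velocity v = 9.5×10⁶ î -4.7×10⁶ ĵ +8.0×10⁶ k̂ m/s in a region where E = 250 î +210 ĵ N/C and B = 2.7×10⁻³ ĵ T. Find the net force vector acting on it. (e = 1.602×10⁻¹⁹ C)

F ≈ (-3.42×10⁻¹⁵, 3.36×10⁻¹⁷, 4.11×10⁻¹⁵) N

v×B = (-2.16×10⁴, 0, 2.56×10⁴) N/C.
E + v×B = (-2.14×10⁴, 210, 2.56×10⁴) N/C.
F = q(E + v×B) = (1.602×10⁻¹⁹ C)·(-2.14×10⁴, 210, 2.56×10⁴) = (-3.42×10⁻¹⁵, 3.36×10⁻¹⁷, 4.11×10⁻¹⁵) N.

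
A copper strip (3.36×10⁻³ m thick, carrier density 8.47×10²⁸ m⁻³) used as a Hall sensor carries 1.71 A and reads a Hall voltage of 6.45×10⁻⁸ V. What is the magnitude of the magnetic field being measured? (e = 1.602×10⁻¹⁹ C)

B ≈ 1.72 T

From V_H = IB/(n e t), B = V_H n e t / I.
B = (6.45×10⁻⁸)(8.47×10²⁸)(1.602×10⁻¹⁹)(3.36×10⁻³)/1.71 ≈ 1.72 T.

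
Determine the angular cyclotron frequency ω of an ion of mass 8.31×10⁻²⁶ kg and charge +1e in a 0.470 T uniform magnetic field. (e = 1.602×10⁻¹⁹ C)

ω ≈ 9.06×10⁵ rad/s

ω = |q|B/m.
ω = (1.602×10⁻¹⁹)(0.470)/8.31×10⁻²⁶ ≈ 9.06×10⁵ rad/s.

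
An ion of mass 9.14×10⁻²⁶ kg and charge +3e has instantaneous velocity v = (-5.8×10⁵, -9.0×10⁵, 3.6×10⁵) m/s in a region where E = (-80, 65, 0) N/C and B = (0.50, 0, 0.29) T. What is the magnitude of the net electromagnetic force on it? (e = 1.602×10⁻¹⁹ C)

|F| ≈ 3.01×10⁻¹³ N

v×B = (-2.61×10⁵, 3.48×10⁵, 4.50×10⁵) N/C.
E + v×B = (-2.61×10⁵, 3.48×10⁵, 4.50×10⁵) N/C.
F = q(E + v×B) = (4.806×10⁻¹⁹ C)·(-2.61×10⁵, 3.48×10⁵, 4.50×10⁵) = (-1.25×10⁻¹³, 1.67×10⁻¹³, 2.16×10⁻¹³) N.
|F| = 3.01×10⁻¹³ N.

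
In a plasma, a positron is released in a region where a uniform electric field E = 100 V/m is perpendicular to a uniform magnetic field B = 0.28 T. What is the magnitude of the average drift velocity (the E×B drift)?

v_d ≈ 360 m/s

In crossed fields the guiding centre drifts at v_d = |E×B|/B² = E/B, independent of charge and mass.
v_d = 100/0.28 = 360 m/s.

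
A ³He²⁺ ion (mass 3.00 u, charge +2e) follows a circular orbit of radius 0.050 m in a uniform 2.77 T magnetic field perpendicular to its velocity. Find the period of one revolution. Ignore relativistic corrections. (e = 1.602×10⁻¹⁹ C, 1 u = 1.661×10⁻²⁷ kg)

T ≈ 3.53×10⁻⁸ s

The cyclotron period depends only on m, q, B: T = 2πm/(|q|B).
T = 2π(4.983×10⁻²⁷)/((3.204×10⁻¹⁹)(2.77)) ≈ 3.53×10⁻⁸ s.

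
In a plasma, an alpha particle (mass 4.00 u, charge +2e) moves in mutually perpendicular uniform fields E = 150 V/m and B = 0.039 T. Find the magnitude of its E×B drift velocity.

The E×B drift speed is v_d = E/B.
v_d = 150/0.039 = 3800 m/s.

v_d ≈ 3800 m/s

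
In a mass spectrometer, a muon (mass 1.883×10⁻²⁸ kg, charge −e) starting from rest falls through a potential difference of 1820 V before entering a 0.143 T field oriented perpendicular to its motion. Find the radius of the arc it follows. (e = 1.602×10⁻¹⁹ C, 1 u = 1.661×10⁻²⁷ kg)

r ≈ 0.0145 m

Acceleration: |q|V = ½mv² ⇒ v = √(2|q|V/m) = √(2·1.602×10⁻¹⁹·1820/1.883×10⁻²⁸) ≈ 1.760×10⁶ m/s.
In the field: r = mv/(|q|B) = (1.883×10⁻²⁸)(1.760×10⁶)/((1.602×10⁻¹⁹)(0.143)) ≈ 0.0145 m.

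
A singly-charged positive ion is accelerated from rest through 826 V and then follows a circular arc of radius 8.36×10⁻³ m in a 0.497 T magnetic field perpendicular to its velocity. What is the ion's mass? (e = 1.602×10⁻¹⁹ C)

m ≈ 1.67×10⁻²⁷ kg

Combine |q|V = ½mv² and r = mv/(|q|B): eliminate v to get m = qB²r²/(2V).
m = (1.602×10⁻¹⁹)(0.497)²(8.36×10⁻³)²/(2·826) ≈ 1.67×10⁻²⁷ kg.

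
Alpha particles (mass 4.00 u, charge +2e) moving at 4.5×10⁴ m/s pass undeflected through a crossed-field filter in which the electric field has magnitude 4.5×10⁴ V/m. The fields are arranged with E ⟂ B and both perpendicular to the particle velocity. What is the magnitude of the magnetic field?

B = 1.0 T

Balance of forces in the selector: qE = qvB ⇒ B = E/v.
B = 4.5×10⁴/4.5×10⁴ = 1.0 T.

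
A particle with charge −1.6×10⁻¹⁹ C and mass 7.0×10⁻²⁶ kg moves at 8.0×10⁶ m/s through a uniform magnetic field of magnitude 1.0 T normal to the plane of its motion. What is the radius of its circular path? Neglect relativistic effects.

r ≈ 3.5 m

The magnetic force provides the centripetal force: |q|vB = mv²/r.
r = mv/(|q|B) = (7.0×10⁻²⁶)(8.0×10⁶)/((1.6×10⁻¹⁹)(1.0)) ≈ 3.5 m.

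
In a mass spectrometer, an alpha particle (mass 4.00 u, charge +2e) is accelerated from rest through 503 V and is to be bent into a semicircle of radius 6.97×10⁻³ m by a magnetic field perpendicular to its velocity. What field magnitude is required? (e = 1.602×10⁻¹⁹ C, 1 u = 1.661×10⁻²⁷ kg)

v = √(2|q|V/m) = √(2·3.204×10⁻¹⁹·503/6.644×10⁻²⁷) ≈ 2.203×10⁵ m/s.
B = mv/(|q|r) = (6.644×10⁻²⁷)(2.203×10⁵)/((3.204×10⁻¹⁹)(6.97×10⁻³)) ≈ 0.655 T.

B ≈ 0.655 T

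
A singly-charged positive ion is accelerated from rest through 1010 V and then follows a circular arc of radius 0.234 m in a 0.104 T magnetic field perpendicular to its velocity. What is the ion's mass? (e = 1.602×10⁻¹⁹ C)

m ≈ 4.70×10⁻²⁶ kg

Combine |q|V = ½mv² and r = mv/(|q|B): eliminate v to get m = qB²r²/(2V).
m = (1.602×10⁻¹⁹)(0.104)²(0.234)²/(2·1010) ≈ 4.70×10⁻²⁶ kg.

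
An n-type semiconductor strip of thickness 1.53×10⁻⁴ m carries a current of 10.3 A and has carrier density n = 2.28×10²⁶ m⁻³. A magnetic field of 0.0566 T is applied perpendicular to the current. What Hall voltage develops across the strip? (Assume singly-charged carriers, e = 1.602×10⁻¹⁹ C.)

V_H ≈ 1.04×10⁻⁴ V

V_H = IB/(n e t).
V_H = (10.3)(0.0566)/((2.28×10²⁶)(1.602×10⁻¹⁹)(1.53×10⁻⁴)) ≈ 1.04×10⁻⁴ V.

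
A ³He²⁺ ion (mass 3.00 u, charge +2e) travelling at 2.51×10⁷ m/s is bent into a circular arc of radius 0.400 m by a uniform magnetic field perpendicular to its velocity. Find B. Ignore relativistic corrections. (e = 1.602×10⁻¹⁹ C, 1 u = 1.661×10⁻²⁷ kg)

From |q|vB = mv²/r, B = mv/(|q|r).
B = (4.983×10⁻²⁷)(2.51×10⁷)/((3.204×10⁻¹⁹)(0.400)) ≈ 0.976 T.

B ≈ 0.976 T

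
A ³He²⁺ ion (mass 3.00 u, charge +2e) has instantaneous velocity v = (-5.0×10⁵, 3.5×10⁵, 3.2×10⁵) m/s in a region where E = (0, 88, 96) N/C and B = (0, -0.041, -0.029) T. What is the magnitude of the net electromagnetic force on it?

|F| ≈ 8.11×10⁻¹⁵ N

v×B = (2970, -1.45×10⁴, 2.05×10⁴) N/C.
E + v×B = (2970, -1.44×10⁴, 2.06×10⁴) N/C.
F = q(E + v×B) = (3.204×10⁻¹⁹ C)·(2970, -1.44×10⁴, 2.06×10⁴) = (9.52×10⁻¹⁶, -4.62×10⁻¹⁵, 6.60×10⁻¹⁵) N.
|F| = 8.11×10⁻¹⁵ N.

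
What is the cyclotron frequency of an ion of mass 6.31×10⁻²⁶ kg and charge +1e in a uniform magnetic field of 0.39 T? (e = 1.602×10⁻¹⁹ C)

f = |q|B/(2πm).
f = (1.602×10⁻¹⁹)(0.39)/(2π·6.31×10⁻²⁶) ≈ 1.6×10⁵ Hz.

f ≈ 1.6×10⁵ Hz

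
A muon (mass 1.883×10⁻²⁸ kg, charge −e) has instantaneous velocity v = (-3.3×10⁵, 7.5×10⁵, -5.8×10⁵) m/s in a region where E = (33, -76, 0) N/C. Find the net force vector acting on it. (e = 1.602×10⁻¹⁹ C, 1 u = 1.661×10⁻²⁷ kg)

F ≈ (-5.29×10⁻¹⁸, 1.22×10⁻¹⁷, 0) N

Only an electric field acts, so F = qE = (−1.602×10⁻¹⁹ C)·(33.0, -76.0, 0) = (-5.29×10⁻¹⁸, 1.22×10⁻¹⁷, 0) N.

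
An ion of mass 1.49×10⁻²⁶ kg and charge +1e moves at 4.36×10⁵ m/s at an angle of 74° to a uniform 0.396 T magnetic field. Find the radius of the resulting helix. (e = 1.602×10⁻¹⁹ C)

r ≈ 0.0984 m

v⊥ = v sinθ = 4.36×10⁵·sin74° ≈ 4.191×10⁵ m/s.
r = m v⊥/(|q|B) = (1.49×10⁻²⁶)(4.191×10⁵)/((1.602×10⁻¹⁹)(0.396)) ≈ 0.0984 m.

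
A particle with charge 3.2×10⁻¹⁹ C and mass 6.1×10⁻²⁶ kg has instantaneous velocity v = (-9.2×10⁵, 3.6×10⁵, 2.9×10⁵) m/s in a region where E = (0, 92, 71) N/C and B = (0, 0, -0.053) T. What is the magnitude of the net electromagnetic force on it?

|F| ≈ 1.67×10⁻¹⁴ N

v×B = (-1.91×10⁴, -4.88×10⁴, 0) N/C.
E + v×B = (-1.91×10⁴, -4.87×10⁴, 71.0) N/C.
F = q(E + v×B) = (3.2×10⁻¹⁹ C)·(-1.91×10⁴, -4.87×10⁴, 71.0) = (-6.11×10⁻¹⁵, -1.56×10⁻¹⁴, 2.27×10⁻¹⁷) N.
|F| = 1.67×10⁻¹⁴ N.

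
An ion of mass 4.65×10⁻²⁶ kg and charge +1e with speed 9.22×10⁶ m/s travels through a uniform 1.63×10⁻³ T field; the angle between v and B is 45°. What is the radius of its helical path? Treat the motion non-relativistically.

v⊥ = v sinθ = 9.22×10⁶·sin45° ≈ 6.520×10⁶ m/s.
r = m v⊥/(|q|B) = (4.65×10⁻²⁶)(6.520×10⁶)/((1.602×10⁻¹⁹)(1.63×10⁻³)) ≈ 1160 m.

r ≈ 1160 m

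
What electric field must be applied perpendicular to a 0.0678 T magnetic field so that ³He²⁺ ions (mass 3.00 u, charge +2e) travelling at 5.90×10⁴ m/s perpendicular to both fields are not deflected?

E = 4000 V/m

For straight-line motion qE = qvB, so E = vB.
E = 5.90×10⁴ × 0.0678 = 4000 V/m.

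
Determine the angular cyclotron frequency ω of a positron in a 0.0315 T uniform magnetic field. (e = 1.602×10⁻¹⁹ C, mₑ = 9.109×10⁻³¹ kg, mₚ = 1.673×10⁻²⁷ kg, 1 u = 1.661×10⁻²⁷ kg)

ω ≈ 5.54×10⁹ rad/s

ω = |q|B/m.
ω = (1.602×10⁻¹⁹)(0.0315)/9.109×10⁻³¹ ≈ 5.54×10⁹ rad/s.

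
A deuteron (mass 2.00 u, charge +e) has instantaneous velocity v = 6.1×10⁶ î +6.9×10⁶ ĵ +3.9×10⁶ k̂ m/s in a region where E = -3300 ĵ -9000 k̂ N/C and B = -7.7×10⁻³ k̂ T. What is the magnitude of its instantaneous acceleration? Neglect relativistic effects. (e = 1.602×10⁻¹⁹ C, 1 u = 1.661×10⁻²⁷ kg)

v×B = (-5.31×10⁴, 4.70×10⁴, 0) N/C.
E + v×B = (-5.31×10⁴, 4.37×10⁴, -9000) N/C.
F = q(E + v×B) = (1.602×10⁻¹⁹ C)·(-5.31×10⁴, 4.37×10⁴, -9000) = (-8.51×10⁻¹⁵, 7.00×10⁻¹⁵, -1.44×10⁻¹⁵) N.
|a| = |F|/m = 1.111×10⁻¹⁴/3.322×10⁻²⁷ ≈ 3.34×10¹² m/s².

|a| ≈ 3.34×10¹² m/s²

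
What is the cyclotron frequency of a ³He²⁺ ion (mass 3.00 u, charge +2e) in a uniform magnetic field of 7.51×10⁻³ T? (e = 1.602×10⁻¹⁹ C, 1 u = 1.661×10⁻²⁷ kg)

f = |q|B/(2πm).
f = (3.204×10⁻¹⁹)(7.51×10⁻³)/(2π·4.983×10⁻²⁷) ≈ 7.69×10⁴ Hz.

f ≈ 7.69×10⁴ Hz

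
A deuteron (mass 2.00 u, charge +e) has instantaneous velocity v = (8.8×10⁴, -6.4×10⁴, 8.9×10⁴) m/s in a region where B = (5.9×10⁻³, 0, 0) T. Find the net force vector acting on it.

v×B = (0, 525, 378) N/C.
F = q v×B = (1.602×10⁻¹⁹ C)·(0, 525, 378) = (0, 8.41×10⁻¹⁷, 6.05×10⁻¹⁷) N.

F ≈ (0, 8.41×10⁻¹⁷, 6.05×10⁻¹⁷) N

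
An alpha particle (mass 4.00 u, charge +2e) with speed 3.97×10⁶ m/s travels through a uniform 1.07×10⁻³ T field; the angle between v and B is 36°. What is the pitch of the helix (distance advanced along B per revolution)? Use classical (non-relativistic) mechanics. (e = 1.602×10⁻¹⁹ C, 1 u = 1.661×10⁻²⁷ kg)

v∥ = v cosθ = 3.97×10⁶·cos36° ≈ 3.212×10⁶ m/s.
T = 2πm/(|q|B) = 2π(6.644×10⁻²⁷)/((3.204×10⁻¹⁹)(1.07×10⁻³)) ≈ 1.218×10⁻⁴ s.
pitch = v∥ T = (3.212×10⁶)(1.218×10⁻⁴) ≈ 391 m.

p ≈ 391 m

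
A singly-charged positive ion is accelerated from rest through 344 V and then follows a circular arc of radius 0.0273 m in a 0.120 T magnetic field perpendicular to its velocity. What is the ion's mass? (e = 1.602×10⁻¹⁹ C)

m ≈ 2.50×10⁻²⁷ kg

Combine |q|V = ½mv² and r = mv/(|q|B): eliminate v to get m = qB²r²/(2V).
m = (1.602×10⁻¹⁹)(0.120)²(0.0273)²/(2·344) ≈ 2.50×10⁻²⁷ kg.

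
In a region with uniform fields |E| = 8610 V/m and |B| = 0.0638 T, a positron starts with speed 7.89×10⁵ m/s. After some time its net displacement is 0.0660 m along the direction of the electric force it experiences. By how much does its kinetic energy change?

ΔKE ≈ 9.10×10⁻¹⁷ J

The magnetic force is always ⟂ v and does no work; only the electric force changes KE.
ΔKE = F_E · d = |q|E d = (1.602×10⁻¹⁹)(8610)(0.0660) ≈ 9.10×10⁻¹⁷ J.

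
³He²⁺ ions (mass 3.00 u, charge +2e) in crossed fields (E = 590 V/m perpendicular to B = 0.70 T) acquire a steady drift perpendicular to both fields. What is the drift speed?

v_d ≈ 840 m/s

The steady drift has the magnetic force balancing the electric force, so v_d = E/B.
v_d = 590/0.70 = 840 m/s.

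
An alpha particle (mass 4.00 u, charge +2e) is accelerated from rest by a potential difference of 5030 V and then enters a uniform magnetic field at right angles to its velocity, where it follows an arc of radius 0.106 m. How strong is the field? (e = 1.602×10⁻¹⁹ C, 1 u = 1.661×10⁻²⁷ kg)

B ≈ 0.136 T

v = √(2|q|V/m) = √(2·3.204×10⁻¹⁹·5030/6.644×10⁻²⁷) ≈ 6.965×10⁵ m/s.
B = mv/(|q|r) = (6.644×10⁻²⁷)(6.965×10⁵)/((3.204×10⁻¹⁹)(0.106)) ≈ 0.136 T.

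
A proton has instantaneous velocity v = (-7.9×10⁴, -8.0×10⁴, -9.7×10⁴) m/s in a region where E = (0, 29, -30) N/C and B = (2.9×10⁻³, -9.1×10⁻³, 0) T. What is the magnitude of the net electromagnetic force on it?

|F| ≈ 2.08×10⁻¹⁶ N

v×B = (-883, -281, 951) N/C.
E + v×B = (-883, -252, 921) N/C.
F = q(E + v×B) = (1.602×10⁻¹⁹ C)·(-883, -252, 921) = (-1.41×10⁻¹⁶, -4.04×10⁻¹⁷, 1.48×10⁻¹⁶) N.
|F| = 2.08×10⁻¹⁶ N.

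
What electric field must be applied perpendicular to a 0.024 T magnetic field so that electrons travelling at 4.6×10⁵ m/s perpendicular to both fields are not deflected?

For straight-line motion qE = qvB, so E = vB.
E = 4.6×10⁵ × 0.024 = 1.1×10⁴ V/m.

E = 1.1×10⁴ V/m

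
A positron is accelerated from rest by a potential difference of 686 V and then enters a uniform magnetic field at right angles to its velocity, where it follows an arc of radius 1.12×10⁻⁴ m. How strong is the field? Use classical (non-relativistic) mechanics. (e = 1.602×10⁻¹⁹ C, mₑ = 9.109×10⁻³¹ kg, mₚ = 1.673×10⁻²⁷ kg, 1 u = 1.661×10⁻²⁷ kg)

v = √(2|q|V/m) = √(2·1.602×10⁻¹⁹·686/9.109×10⁻³¹) ≈ 1.553×10⁷ m/s.
B = mv/(|q|r) = (9.109×10⁻³¹)(1.553×10⁷)/((1.602×10⁻¹⁹)(1.12×10⁻⁴)) ≈ 0.789 T.

B ≈ 0.789 T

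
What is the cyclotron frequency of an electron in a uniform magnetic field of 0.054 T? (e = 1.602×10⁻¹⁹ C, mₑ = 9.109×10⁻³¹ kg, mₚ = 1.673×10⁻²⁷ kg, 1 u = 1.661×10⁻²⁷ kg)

f ≈ 1.5×10⁹ Hz

f = |q|B/(2πm).
f = (1.602×10⁻¹⁹)(0.054)/(2π·9.109×10⁻³¹) ≈ 1.5×10⁹ Hz.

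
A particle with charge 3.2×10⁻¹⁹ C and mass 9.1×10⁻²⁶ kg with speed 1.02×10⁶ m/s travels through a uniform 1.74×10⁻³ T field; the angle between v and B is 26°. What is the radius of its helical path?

r ≈ 73.1 m

v⊥ = v sinθ = 1.02×10⁶·sin26° ≈ 4.471×10⁵ m/s.
r = m v⊥/(|q|B) = (9.1×10⁻²⁶)(4.471×10⁵)/((3.2×10⁻¹⁹)(1.74×10⁻³)) ≈ 73.1 m.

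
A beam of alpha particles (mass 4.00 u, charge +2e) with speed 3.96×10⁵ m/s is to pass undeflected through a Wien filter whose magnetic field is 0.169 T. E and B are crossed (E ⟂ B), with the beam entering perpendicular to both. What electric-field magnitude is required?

E = 6.69×10⁴ V/m

For straight-line motion qE = qvB, so E = vB.
E = 3.96×10⁵ × 0.169 = 6.69×10⁴ V/m.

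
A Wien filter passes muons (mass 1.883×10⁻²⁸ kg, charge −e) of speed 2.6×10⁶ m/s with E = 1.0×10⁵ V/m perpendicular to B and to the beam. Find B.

B = 0.038 T

Balance of forces in the selector: qE = qvB ⇒ B = E/v.
B = 1.0×10⁵/2.6×10⁶ = 0.038 T.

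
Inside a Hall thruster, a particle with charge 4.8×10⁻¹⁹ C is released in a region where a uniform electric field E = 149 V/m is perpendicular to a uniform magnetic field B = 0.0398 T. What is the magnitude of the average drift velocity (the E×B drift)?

The E×B drift speed is v_d = E/B.
v_d = 149/0.0398 = 3740 m/s.

v_d ≈ 3740 m/s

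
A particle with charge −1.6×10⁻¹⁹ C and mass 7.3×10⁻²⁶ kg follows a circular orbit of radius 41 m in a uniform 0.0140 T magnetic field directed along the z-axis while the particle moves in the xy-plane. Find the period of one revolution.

The cyclotron period depends only on m, q, B: T = 2πm/(|q|B).
T = 2π(7.3×10⁻²⁶)/((1.6×10⁻¹⁹)(0.0140)) ≈ 2.05×10⁻⁴ s.

T ≈ 2.05×10⁻⁴ s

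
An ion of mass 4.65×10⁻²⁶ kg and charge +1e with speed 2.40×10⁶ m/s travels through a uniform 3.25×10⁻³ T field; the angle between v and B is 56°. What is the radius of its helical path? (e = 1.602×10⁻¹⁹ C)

r ≈ 178 m

v⊥ = v sinθ = 2.40×10⁶·sin56° ≈ 1.990×10⁶ m/s.
r = m v⊥/(|q|B) = (4.65×10⁻²⁶)(1.990×10⁶)/((1.602×10⁻¹⁹)(3.25×10⁻³)) ≈ 178 m.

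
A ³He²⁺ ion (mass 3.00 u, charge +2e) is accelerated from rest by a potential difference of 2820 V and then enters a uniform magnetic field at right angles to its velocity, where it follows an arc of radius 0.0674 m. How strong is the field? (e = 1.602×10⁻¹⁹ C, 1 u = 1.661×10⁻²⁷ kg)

v = √(2|q|V/m) = √(2·3.204×10⁻¹⁹·2820/4.983×10⁻²⁷) ≈ 6.022×10⁵ m/s.
B = mv/(|q|r) = (4.983×10⁻²⁷)(6.022×10⁵)/((3.204×10⁻¹⁹)(0.0674)) ≈ 0.139 T.

B ≈ 0.139 T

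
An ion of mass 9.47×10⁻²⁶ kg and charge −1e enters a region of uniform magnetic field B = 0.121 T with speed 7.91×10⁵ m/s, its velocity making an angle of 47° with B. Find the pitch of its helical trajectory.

v∥ = v cosθ = 7.91×10⁵·cos47° ≈ 5.395×10⁵ m/s.
T = 2πm/(|q|B) = 2π(9.47×10⁻²⁶)/((1.602×10⁻¹⁹)(0.121)) ≈ 3.070×10⁻⁵ s.
pitch = v∥ T = (5.395×10⁵)(3.070×10⁻⁵) ≈ 16.6 m.

p ≈ 16.6 m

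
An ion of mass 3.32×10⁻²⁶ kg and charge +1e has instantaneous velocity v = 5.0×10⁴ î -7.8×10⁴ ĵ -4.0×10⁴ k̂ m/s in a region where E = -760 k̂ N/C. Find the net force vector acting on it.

F ≈ (0, 0, -1.22×10⁻¹⁶) N

Only an electric field acts, so F = qE = (1.602×10⁻¹⁹ C)·(0, 0, -760) = (0, 0, -1.22×10⁻¹⁶) N.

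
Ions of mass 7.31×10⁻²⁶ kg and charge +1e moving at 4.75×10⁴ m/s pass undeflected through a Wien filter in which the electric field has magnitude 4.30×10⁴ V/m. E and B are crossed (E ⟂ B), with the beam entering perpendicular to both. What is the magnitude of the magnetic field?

Balance of forces in the selector: qE = qvB ⇒ B = E/v.
B = 4.30×10⁴/4.75×10⁴ = 0.905 T.

B = 0.905 T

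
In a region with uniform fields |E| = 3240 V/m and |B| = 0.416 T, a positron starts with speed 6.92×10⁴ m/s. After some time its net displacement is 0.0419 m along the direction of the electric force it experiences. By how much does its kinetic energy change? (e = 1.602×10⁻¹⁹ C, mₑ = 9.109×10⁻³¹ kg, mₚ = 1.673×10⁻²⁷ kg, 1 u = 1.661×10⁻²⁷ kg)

The magnetic force is always ⟂ v and does no work; only the electric force changes KE.
ΔKE = F_E · d = |q|E d = (1.602×10⁻¹⁹)(3240)(0.0419) ≈ 2.17×10⁻¹⁷ J.

ΔKE ≈ 2.17×10⁻¹⁷ J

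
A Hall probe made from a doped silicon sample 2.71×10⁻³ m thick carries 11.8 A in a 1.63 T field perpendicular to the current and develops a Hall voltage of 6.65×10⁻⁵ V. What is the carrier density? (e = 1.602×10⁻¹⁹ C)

n ≈ 6.66×10²⁶ m⁻³

From V_H = IB/(n e t), n = IB/(V_H e t).
n = (11.8)(1.63)/((6.65×10⁻⁵)(1.602×10⁻¹⁹)(2.71×10⁻³)) ≈ 6.66×10²⁶ m⁻³.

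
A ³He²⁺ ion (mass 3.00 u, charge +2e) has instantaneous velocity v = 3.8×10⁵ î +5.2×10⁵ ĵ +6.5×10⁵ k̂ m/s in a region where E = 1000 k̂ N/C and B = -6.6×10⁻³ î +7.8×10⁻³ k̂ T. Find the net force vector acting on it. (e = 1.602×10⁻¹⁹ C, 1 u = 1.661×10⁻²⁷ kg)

F ≈ (1.30×10⁻¹⁵, -2.32×10⁻¹⁵, 1.42×10⁻¹⁵) N

v×B = (4060, -7250, 3430) N/C.
E + v×B = (4060, -7250, 4430) N/C.
F = q(E + v×B) = (3.204×10⁻¹⁹ C)·(4060, -7250, 4430) = (1.30×10⁻¹⁵, -2.32×10⁻¹⁵, 1.42×10⁻¹⁵) N.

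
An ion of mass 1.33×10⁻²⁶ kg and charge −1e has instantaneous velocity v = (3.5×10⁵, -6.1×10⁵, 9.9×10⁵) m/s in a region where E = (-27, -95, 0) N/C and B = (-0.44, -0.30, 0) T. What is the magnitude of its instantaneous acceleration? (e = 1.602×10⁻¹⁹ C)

v×B = (2.97×10⁵, -4.36×10⁵, -3.73×10⁵) N/C.
E + v×B = (2.97×10⁵, -4.36×10⁵, -3.73×10⁵) N/C.
F = q(E + v×B) = (−1.602×10⁻¹⁹ C)·(2.97×10⁵, -4.36×10⁵, -3.73×10⁵) = (-4.76×10⁻¹⁴, 6.98×10⁻¹⁴, 5.98×10⁻¹⁴) N.
|a| = |F|/m = 1.035×10⁻¹³/1.33×10⁻²⁶ ≈ 7.78×10¹² m/s².

|a| ≈ 7.78×10¹² m/s²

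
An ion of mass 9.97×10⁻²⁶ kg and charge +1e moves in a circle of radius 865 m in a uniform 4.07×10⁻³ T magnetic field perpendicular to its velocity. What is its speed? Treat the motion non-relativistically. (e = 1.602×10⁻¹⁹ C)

From |q|vB = mv²/r, v = |q|Br/m.
v = (1.602×10⁻¹⁹)(4.07×10⁻³)(865)/9.97×10⁻²⁶ ≈ 5.66×10⁶ m/s.

v ≈ 5.66×10⁶ m/s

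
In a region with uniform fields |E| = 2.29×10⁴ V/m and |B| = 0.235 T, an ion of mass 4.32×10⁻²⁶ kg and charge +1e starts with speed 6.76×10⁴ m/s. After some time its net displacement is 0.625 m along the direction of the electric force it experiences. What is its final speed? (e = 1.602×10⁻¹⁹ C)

v_f ≈ 3.33×10⁵ m/s

B does no work; ΔKE = |q|E d.
½mv_f² = ½mv₀² + |q|Ed = ½(4.32×10⁻²⁶)(6.76×10⁴)² + (1.602×10⁻¹⁹)(2.29×10⁴)(0.625) ≈ 9.871×10⁻¹⁷ J + 2.293×10⁻¹⁵ J ≈ 2.392×10⁻¹⁵ J.
v_f = √(2·2.392×10⁻¹⁵/4.32×10⁻²⁶) ≈ 3.33×10⁵ m/s.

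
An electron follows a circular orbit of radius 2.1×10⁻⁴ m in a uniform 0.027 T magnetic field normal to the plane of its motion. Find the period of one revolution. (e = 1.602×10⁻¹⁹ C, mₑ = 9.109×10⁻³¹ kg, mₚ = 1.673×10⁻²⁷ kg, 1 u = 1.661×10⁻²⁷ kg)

T ≈ 1.3×10⁻⁹ s

The cyclotron period depends only on m, q, B: T = 2πm/(|q|B).
T = 2π(9.109×10⁻³¹)/((1.602×10⁻¹⁹)(0.027)) ≈ 1.3×10⁻⁹ s.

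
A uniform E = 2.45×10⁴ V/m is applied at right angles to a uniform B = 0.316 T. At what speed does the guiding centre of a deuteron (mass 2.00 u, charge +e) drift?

v_d ≈ 7.75×10⁴ m/s

The E×B drift speed is v_d = E/B.
v_d = 2.45×10⁴/0.316 = 7.75×10⁴ m/s.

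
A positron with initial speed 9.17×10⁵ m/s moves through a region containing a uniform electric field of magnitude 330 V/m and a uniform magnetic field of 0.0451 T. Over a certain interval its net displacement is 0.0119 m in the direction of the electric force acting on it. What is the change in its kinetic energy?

The magnetic force is always ⟂ v and does no work; only the electric force changes KE.
ΔKE = F_E · d = |q|E d = (1.602×10⁻¹⁹)(330)(0.0119) ≈ 6.29×10⁻¹⁹ J.

ΔKE ≈ 6.29×10⁻¹⁹ J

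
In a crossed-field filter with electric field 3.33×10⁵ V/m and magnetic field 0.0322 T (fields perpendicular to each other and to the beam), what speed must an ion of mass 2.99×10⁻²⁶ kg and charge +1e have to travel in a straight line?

Zero net Lorentz force requires |qE| = |q v×B|, i.e. E = vB.
v = E/B = 3.33×10⁵/0.0322 = 1.03×10⁷ m/s.

v = 1.03×10⁷ m/s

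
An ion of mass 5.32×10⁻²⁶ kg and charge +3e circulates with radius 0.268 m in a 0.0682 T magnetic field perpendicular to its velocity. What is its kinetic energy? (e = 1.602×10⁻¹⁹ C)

KE ≈ 7.25×10⁻¹⁶ J

v = |q|Br/m, then KE = ½mv² = (qBr)²/(2m).
v = (4.806×10⁻¹⁹)(0.0682)(0.268)/5.32×10⁻²⁶ ≈ 1.651×10⁵ m/s.
KE = ½(5.32×10⁻²⁶)(1.651×10⁵)² ≈ 7.25×10⁻¹⁶ J.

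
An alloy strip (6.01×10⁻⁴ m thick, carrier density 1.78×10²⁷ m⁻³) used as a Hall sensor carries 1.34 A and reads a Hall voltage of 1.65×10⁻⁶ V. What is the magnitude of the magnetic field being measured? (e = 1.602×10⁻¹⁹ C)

From V_H = IB/(n e t), B = V_H n e t / I.
B = (1.65×10⁻⁶)(1.78×10²⁷)(1.602×10⁻¹⁹)(6.01×10⁻⁴)/1.34 ≈ 0.211 T.

B ≈ 0.211 T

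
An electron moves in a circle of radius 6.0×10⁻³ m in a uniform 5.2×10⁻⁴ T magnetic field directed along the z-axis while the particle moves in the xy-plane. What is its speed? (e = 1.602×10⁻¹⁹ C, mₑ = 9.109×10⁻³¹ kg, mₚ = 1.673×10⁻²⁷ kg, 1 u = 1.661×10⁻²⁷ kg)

From |q|vB = mv²/r, v = |q|Br/m.
v = (1.602×10⁻¹⁹)(5.2×10⁻⁴)(6.0×10⁻³)/9.109×10⁻³¹ ≈ 5.5×10⁵ m/s.

v ≈ 5.5×10⁵ m/s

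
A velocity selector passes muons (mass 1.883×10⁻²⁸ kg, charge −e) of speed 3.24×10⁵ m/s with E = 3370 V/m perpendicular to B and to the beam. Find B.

B = 0.0104 T

Balance of forces in the selector: qE = qvB ⇒ B = E/v.
B = 3370/3.24×10⁵ = 0.0104 T.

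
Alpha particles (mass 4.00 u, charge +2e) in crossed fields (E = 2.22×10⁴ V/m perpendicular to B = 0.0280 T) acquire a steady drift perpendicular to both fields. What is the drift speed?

In crossed fields the guiding centre drifts at v_d = |E×B|/B² = E/B, independent of charge and mass.
v_d = 2.22×10⁴/0.0280 = 7.93×10⁵ m/s.

v_d ≈ 7.93×10⁵ m/s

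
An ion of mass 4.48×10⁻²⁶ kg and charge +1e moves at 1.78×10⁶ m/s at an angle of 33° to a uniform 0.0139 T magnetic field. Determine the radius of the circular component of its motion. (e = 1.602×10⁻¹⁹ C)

r ≈ 19.5 m

v⊥ = v sinθ = 1.78×10⁶·sin33° ≈ 9.695×10⁵ m/s.
r = m v⊥/(|q|B) = (4.48×10⁻²⁶)(9.695×10⁵)/((1.602×10⁻¹⁹)(0.0139)) ≈ 19.5 m.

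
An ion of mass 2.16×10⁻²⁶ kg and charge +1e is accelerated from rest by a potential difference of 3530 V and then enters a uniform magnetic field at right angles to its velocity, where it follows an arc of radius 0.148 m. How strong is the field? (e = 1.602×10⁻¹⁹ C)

B ≈ 0.208 T

v = √(2|q|V/m) = √(2·1.602×10⁻¹⁹·3530/2.16×10⁻²⁶) ≈ 2.288×10⁵ m/s.
B = mv/(|q|r) = (2.16×10⁻²⁶)(2.288×10⁵)/((1.602×10⁻¹⁹)(0.148)) ≈ 0.208 T.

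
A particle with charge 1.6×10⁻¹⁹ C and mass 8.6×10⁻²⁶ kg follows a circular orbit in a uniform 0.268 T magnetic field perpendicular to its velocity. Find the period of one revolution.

T ≈ 1.26×10⁻⁵ s

The cyclotron period depends only on m, q, B: T = 2πm/(|q|B).
T = 2π(8.6×10⁻²⁶)/((1.6×10⁻¹⁹)(0.268)) ≈ 1.26×10⁻⁵ s.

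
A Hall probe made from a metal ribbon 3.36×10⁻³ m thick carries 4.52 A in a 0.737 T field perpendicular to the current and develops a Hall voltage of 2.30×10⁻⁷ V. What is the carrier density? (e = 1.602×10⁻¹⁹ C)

n ≈ 2.69×10²⁸ m⁻³

From V_H = IB/(n e t), n = IB/(V_H e t).
n = (4.52)(0.737)/((2.30×10⁻⁷)(1.602×10⁻¹⁹)(3.36×10⁻³)) ≈ 2.69×10²⁸ m⁻³.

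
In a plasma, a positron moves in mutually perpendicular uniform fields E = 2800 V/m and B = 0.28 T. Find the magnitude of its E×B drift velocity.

The steady drift has the magnetic force balancing the electric force, so v_d = E/B.
v_d = 2800/0.28 = 1.0×10⁴ m/s.

v_d ≈ 1.0×10⁴ m/s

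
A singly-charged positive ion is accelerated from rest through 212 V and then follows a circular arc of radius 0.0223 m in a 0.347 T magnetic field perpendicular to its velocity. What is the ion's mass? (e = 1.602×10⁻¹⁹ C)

Combine |q|V = ½mv² and r = mv/(|q|B): eliminate v to get m = qB²r²/(2V).
m = (1.602×10⁻¹⁹)(0.347)²(0.0223)²/(2·212) ≈ 2.26×10⁻²⁶ kg.

m ≈ 2.26×10⁻²⁶ kg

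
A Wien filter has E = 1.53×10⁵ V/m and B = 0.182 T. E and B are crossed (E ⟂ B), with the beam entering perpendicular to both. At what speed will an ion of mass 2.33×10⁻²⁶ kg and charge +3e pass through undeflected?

v = 8.41×10⁵ m/s

Zero net Lorentz force requires |qE| = |q v×B|, i.e. E = vB.
v = E/B = 1.53×10⁵/0.182 = 8.41×10⁵ m/s.
The result is independent of the particle's charge and mass.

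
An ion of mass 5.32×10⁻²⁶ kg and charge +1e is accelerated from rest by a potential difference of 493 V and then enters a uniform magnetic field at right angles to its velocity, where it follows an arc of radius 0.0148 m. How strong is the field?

v = √(2|q|V/m) = √(2·1.602×10⁻¹⁹·493/5.32×10⁻²⁶) ≈ 5.449×10⁴ m/s.
B = mv/(|q|r) = (5.32×10⁻²⁶)(5.449×10⁴)/((1.602×10⁻¹⁹)(0.0148)) ≈ 1.22 T.

B ≈ 1.22 T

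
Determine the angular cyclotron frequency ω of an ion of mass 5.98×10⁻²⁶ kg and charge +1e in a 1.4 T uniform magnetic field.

ω ≈ 3.8×10⁶ rad/s

ω = |q|B/m.
ω = (1.602×10⁻¹⁹)(1.4)/5.98×10⁻²⁶ ≈ 3.8×10⁶ rad/s.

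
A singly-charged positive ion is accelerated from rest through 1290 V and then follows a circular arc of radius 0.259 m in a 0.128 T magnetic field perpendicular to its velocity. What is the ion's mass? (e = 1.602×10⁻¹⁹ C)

Combine |q|V = ½mv² and r = mv/(|q|B): eliminate v to get m = qB²r²/(2V).
m = (1.602×10⁻¹⁹)(0.128)²(0.259)²/(2·1290) ≈ 6.82×10⁻²⁶ kg.

m ≈ 6.82×10⁻²⁶ kg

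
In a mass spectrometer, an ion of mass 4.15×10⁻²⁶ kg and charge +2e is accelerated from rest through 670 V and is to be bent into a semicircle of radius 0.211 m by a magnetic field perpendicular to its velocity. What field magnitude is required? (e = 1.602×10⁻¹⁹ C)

v = √(2|q|V/m) = √(2·3.204×10⁻¹⁹·670/4.15×10⁻²⁶) ≈ 1.017×10⁵ m/s.
B = mv/(|q|r) = (4.15×10⁻²⁶)(1.017×10⁵)/((3.204×10⁻¹⁹)(0.211)) ≈ 0.0624 T.

B ≈ 0.0624 T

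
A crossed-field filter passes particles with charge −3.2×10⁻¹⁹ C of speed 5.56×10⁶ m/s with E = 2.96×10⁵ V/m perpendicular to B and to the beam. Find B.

B = 0.0532 T

Balance of forces in the selector: qE = qvB ⇒ B = E/v.
B = 2.96×10⁵/5.56×10⁶ = 0.0532 T.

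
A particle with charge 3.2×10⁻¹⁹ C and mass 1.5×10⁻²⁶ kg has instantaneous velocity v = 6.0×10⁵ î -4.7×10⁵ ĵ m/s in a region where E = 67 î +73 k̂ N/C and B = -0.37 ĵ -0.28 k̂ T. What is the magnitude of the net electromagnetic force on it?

v×B = (1.32×10⁵, 1.68×10⁵, -2.22×10⁵) N/C.
E + v×B = (1.32×10⁵, 1.68×10⁵, -2.22×10⁵) N/C.
F = q(E + v×B) = (3.2×10⁻¹⁹ C)·(1.32×10⁵, 1.68×10⁵, -2.22×10⁵) = (4.21×10⁻¹⁴, 5.38×10⁻¹⁴, -7.10×10⁻¹⁴) N.
|F| = 9.85×10⁻¹⁴ N.

|F| ≈ 9.85×10⁻¹⁴ N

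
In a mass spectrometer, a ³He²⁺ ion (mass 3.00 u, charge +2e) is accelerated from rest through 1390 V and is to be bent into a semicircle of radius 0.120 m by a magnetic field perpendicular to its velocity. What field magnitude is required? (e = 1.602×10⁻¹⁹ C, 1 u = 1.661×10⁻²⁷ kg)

v = √(2|q|V/m) = √(2·3.204×10⁻¹⁹·1390/4.983×10⁻²⁷) ≈ 4.228×10⁵ m/s.
B = mv/(|q|r) = (4.983×10⁻²⁷)(4.228×10⁵)/((3.204×10⁻¹⁹)(0.120)) ≈ 0.0548 T.

B ≈ 0.0548 T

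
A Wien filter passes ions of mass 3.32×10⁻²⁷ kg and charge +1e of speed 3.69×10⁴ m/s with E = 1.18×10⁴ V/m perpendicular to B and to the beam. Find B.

B = 0.320 T

Balance of forces in the selector: qE = qvB ⇒ B = E/v.
B = 1.18×10⁴/3.69×10⁴ = 0.320 T.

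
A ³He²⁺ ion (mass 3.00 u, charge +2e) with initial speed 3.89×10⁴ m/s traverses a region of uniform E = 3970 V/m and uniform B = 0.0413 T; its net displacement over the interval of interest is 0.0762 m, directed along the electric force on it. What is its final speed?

B does no work; ΔKE = |q|E d.
½mv_f² = ½mv₀² + |q|Ed = ½(4.983×10⁻²⁷)(3.89×10⁴)² + (3.204×10⁻¹⁹)(3970)(0.0762) ≈ 3.770×10⁻¹⁸ J + 9.693×10⁻¹⁷ J ≈ 1.007×10⁻¹⁶ J.
v_f = √(2·1.007×10⁻¹⁶/4.983×10⁻²⁷) ≈ 2.01×10⁵ m/s.

v_f ≈ 2.01×10⁵ m/s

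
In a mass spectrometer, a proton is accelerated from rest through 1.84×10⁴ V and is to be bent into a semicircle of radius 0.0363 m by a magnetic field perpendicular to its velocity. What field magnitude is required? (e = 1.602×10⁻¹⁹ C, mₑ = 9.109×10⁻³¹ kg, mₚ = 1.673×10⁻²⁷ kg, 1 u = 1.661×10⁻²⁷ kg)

B ≈ 0.540 T

v = √(2|q|V/m) = √(2·1.602×10⁻¹⁹·1.84×10⁴/1.673×10⁻²⁷) ≈ 1.877×10⁶ m/s.
B = mv/(|q|r) = (1.673×10⁻²⁷)(1.877×10⁶)/((1.602×10⁻¹⁹)(0.0363)) ≈ 0.540 T.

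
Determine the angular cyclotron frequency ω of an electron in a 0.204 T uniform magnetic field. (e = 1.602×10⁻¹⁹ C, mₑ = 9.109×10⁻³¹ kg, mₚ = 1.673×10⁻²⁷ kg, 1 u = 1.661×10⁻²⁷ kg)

ω ≈ 3.59×10¹⁰ rad/s

ω = |q|B/m.
ω = (1.602×10⁻¹⁹)(0.204)/9.109×10⁻³¹ ≈ 3.59×10¹⁰ rad/s.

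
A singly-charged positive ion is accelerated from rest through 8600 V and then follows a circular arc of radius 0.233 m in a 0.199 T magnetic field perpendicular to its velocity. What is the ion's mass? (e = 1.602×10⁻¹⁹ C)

m ≈ 2.00×10⁻²⁶ kg

Combine |q|V = ½mv² and r = mv/(|q|B): eliminate v to get m = qB²r²/(2V).
m = (1.602×10⁻¹⁹)(0.199)²(0.233)²/(2·8600) ≈ 2.00×10⁻²⁶ kg.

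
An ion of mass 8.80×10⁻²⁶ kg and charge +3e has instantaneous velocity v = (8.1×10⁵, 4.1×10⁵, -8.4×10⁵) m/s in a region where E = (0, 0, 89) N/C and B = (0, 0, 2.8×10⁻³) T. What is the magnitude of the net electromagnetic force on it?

v×B = (1150, -2270, 0) N/C.
E + v×B = (1150, -2270, 89.0) N/C.
F = q(E + v×B) = (4.806×10⁻¹⁹ C)·(1150, -2270, 89.0) = (5.52×10⁻¹⁶, -1.09×10⁻¹⁵, 4.28×10⁻¹⁷) N.
|F| = 1.22×10⁻¹⁵ N.

|F| ≈ 1.22×10⁻¹⁵ N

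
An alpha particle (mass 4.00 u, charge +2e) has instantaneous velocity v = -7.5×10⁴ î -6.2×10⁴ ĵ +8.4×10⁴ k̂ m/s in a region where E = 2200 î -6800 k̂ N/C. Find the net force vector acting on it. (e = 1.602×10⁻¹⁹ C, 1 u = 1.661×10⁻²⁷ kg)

Only an electric field acts, so F = qE = (3.204×10⁻¹⁹ C)·(2200, 0, -6800) = (7.05×10⁻¹⁶, 0, -2.18×10⁻¹⁵) N.

F ≈ (7.05×10⁻¹⁶, 0, -2.18×10⁻¹⁵) N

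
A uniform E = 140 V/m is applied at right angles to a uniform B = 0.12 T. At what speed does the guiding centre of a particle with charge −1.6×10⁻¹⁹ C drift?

v_d ≈ 1200 m/s

The E×B drift speed is v_d = E/B.
v_d = 140/0.12 = 1200 m/s.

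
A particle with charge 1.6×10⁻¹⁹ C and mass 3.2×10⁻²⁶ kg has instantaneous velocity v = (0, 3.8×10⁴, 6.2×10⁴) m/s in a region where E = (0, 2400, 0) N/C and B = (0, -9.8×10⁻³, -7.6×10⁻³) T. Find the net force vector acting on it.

v×B = (319, 0, 0) N/C.
E + v×B = (319, 2400, 0) N/C.
F = q(E + v×B) = (1.6×10⁻¹⁹ C)·(319, 2400, 0) = (5.10×10⁻¹⁷, 3.84×10⁻¹⁶, 0) N.

F ≈ (5.10×10⁻¹⁷, 3.84×10⁻¹⁶, 0) N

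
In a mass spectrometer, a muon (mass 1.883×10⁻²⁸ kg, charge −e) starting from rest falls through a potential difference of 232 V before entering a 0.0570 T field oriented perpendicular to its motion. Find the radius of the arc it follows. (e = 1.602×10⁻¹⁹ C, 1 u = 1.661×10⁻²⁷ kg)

r ≈ 0.0130 m

Acceleration: |q|V = ½mv² ⇒ v = √(2|q|V/m) = √(2·1.602×10⁻¹⁹·232/1.883×10⁻²⁸) ≈ 6.283×10⁵ m/s.
In the field: r = mv/(|q|B) = (1.883×10⁻²⁸)(6.283×10⁵)/((1.602×10⁻¹⁹)(0.0570)) ≈ 0.0130 m.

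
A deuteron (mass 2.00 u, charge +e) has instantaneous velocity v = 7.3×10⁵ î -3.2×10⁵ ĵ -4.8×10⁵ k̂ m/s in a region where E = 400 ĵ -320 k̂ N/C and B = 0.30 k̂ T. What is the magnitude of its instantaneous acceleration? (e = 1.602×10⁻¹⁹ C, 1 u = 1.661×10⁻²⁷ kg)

v×B = (-9.60×10⁴, -2.19×10⁵, 0) N/C.
E + v×B = (-9.60×10⁴, -2.19×10⁵, -320) N/C.
F = q(E + v×B) = (1.602×10⁻¹⁹ C)·(-9.60×10⁴, -2.19×10⁵, -320) = (-1.54×10⁻¹⁴, -3.50×10⁻¹⁴, -5.13×10⁻¹⁷) N.
|a| = |F|/m = 3.825×10⁻¹⁴/3.322×10⁻²⁷ ≈ 1.15×10¹³ m/s².

|a| ≈ 1.15×10¹³ m/s²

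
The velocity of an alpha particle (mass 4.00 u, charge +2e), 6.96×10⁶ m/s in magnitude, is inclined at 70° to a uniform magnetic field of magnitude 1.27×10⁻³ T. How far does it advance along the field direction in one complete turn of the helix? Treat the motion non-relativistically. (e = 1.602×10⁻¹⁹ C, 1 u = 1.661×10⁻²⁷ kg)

v∥ = v cosθ = 6.96×10⁶·cos70° ≈ 2.380×10⁶ m/s.
T = 2πm/(|q|B) = 2π(6.644×10⁻²⁷)/((3.204×10⁻¹⁹)(1.27×10⁻³)) ≈ 1.026×10⁻⁴ s.
pitch = v∥ T = (2.380×10⁶)(1.026×10⁻⁴) ≈ 244 m.

p ≈ 244 m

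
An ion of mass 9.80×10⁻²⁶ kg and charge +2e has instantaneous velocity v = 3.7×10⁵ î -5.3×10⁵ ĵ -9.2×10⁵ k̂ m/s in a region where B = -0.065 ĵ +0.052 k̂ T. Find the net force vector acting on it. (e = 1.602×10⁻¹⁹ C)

v×B = (-8.74×10⁴, -1.92×10⁴, -2.40×10⁴) N/C.
F = q v×B = (3.204×10⁻¹⁹ C)·(-8.74×10⁴, -1.92×10⁴, -2.40×10⁴) = (-2.80×10⁻¹⁴, -6.16×10⁻¹⁵, -7.71×10⁻¹⁵) N.

F ≈ (-2.80×10⁻¹⁴, -6.16×10⁻¹⁵, -7.71×10⁻¹⁵) N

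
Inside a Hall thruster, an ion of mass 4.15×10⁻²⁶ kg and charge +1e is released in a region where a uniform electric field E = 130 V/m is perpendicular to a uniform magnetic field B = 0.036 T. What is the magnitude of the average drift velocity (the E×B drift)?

v_d ≈ 3600 m/s

The steady drift has the magnetic force balancing the electric force, so v_d = E/B.
v_d = 130/0.036 = 3600 m/s.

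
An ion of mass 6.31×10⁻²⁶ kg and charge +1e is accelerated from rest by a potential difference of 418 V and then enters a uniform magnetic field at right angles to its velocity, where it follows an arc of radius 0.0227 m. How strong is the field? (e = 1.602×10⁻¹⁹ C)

v = √(2|q|V/m) = √(2·1.602×10⁻¹⁹·418/6.31×10⁻²⁶) ≈ 4.607×10⁴ m/s.
B = mv/(|q|r) = (6.31×10⁻²⁶)(4.607×10⁴)/((1.602×10⁻¹⁹)(0.0227)) ≈ 0.799 T.

B ≈ 0.799 T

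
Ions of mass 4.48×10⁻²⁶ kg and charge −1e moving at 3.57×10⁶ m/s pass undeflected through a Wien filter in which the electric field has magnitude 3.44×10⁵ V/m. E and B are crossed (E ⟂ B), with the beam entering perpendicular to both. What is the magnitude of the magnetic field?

B = 0.0964 T

Balance of forces in the selector: qE = qvB ⇒ B = E/v.
B = 3.44×10⁵/3.57×10⁶ = 0.0964 T.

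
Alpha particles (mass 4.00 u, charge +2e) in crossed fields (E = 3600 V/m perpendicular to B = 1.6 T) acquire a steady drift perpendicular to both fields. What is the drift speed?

The steady drift has the magnetic force balancing the electric force, so v_d = E/B.
v_d = 3600/1.6 = 2200 m/s.

v_d ≈ 2200 m/s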